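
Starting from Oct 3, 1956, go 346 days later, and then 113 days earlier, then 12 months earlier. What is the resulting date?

Counting forward 346 days from October 3, 1956:
October has 31 days, so 31 − 3 = 28 days remain after October 3, 1956; 346 − 28 = 318 left.
November 1956 has 30 days: 318 − 30 = 288 left.
December 1956 has 31 days: 288 − 31 = 257 left.
January 1957 has 31 days: 257 − 31 = 226 left.
February 1957 has 28 days (1957 is not a leap year): 226 − 28 = 198 left.
March 1957 has 31 days: 198 − 31 = 167 left.
April 1957 has 30 days: 167 − 30 = 137 left.
May 1957 has 31 days: 137 − 31 = 106 left.
June 1957 has 30 days: 106 − 30 = 76 left.
July 1957 has 31 days: 76 − 31 = 45 left.
August 1957 has 31 days: 45 − 31 = 14 left.
14 days into September 1957 → September 14, 1957.
Going back 113 days from September 14, 1957:
Going back 14 days from September 14, 1957 reaches the end of the previous month; 113 − 14 = 99 left.
August 1957 has 31 days: 99 − 31 = 68 left.
July 1957 has 31 days: 68 − 31 = 37 left.
June 1957 has 30 days: 37 − 30 = 7 left.
May 1957 has 31 days; 31 − 7 = 24 → May 24, 1957.
Going back 12 months from May 24, 1957:
month 5 − 12 = -7, which is month 5 of year 1956 → May 1956.
Day 24 is valid in May, giving May 24, 1956.

May 24, 1956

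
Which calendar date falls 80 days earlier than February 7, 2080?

Going back 80 days from February 7, 2080.
Going back 7 days from February 7, 2080 reaches the end of the previous month; 80 − 7 = 73 left.
January 2080 has 31 days: 73 − 31 = 42 left.
December 2079 has 31 days: 42 − 31 = 11 left.
November 2079 has 30 days; 30 − 11 = 19 → November 19, 2079.

November 19, 2079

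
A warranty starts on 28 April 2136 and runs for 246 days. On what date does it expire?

Adding 246 days from April 28, 2136.
April has 30 days, so 30 − 28 = 2 days remain after April 28, 2136; 246 − 2 = 244 left.
May 2136 has 31 days: 244 − 31 = 213 left.
June 2136 has 30 days: 213 − 30 = 183 left.
July 2136 has 31 days: 183 − 31 = 152 left.
August 2136 has 31 days: 152 − 31 = 121 left.
September 2136 has 30 days: 121 − 30 = 91 left.
October 2136 has 31 days: 91 − 31 = 60 left.
November 2136 has 30 days: 60 − 30 = 30 left.
30 days into December 2136 → December 30, 2136.

December 30, 2136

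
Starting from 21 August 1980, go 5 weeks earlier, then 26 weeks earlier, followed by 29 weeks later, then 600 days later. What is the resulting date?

Counting back 5 weeks (= 35 days) from August 21, 1980:
Going back 21 days from August 21, 1980 reaches the end of the previous month; 35 − 21 = 14 left.
July 1980 has 31 days; 31 − 14 = 17 → July 17, 1980.
Going back 26 weeks (= 182 days) from July 17, 1980:
Going back 17 days from July 17, 1980 reaches the end of the previous month; 182 − 17 = 165 left.
June 1980 has 30 days: 165 − 30 = 135 left.
May 1980 has 31 days: 135 − 31 = 104 left.
April 1980 has 30 days: 104 − 30 = 74 left.
March 1980 has 31 days: 74 − 31 = 43 left.
February 1980 has 29 days (1980 is a leap year): 43 − 29 = 14 left.
January 1980 has 31 days; 31 − 14 = 17 → January 17, 1980.
Advancing 29 weeks (= 203 days) from January 17, 1980:
January has 31 days, so 31 − 17 = 14 days remain after January 17, 1980; 203 − 14 = 189 left.
February 1980 has 29 days (1980 is a leap year): 189 − 29 = 160 left.
March 1980 has 31 days: 160 − 31 = 129 left.
April 1980 has 30 days: 129 − 30 = 99 left.
May 1980 has 31 days: 99 − 31 = 68 left.
June 1980 has 30 days: 68 − 30 = 38 left.
July 1980 has 31 days: 38 − 31 = 7 left.
7 days into August 1980 → August 7, 1980.
Advancing 600 days from August 7, 1980:
August has 31 days, so 31 − 7 = 24 days remain after August 7, 1980; 600 − 24 = 576 left.
September 1980 has 30 days: 576 − 30 = 546 left.
October 1980 has 31 days: 546 − 31 = 515 left.
November 1980 has 30 days: 515 − 30 = 485 left.
December 1980 has 31 days: 485 − 31 = 454 left.
January 1981 has 31 days: 454 − 31 = 423 left.
February 1981 has 28 days (1981 is not a leap year): 423 − 28 = 395 left.
March 1981 has 31 days: 395 − 31 = 364 left.
April 1981 has 30 days: 364 − 30 = 334 left.
May 1981 has 31 days: 334 − 31 = 303 left.
June 1981 has 30 days: 303 − 30 = 273 left.
July 1981 has 31 days: 273 − 31 = 242 left.
August 1981 has 31 days: 242 − 31 = 211 left.
September 1981 has 30 days: 211 − 30 = 181 left.
October 1981 has 31 days: 181 − 31 = 150 left.
November 1981 has 30 days: 150 − 30 = 120 left.
December 1981 has 31 days: 120 − 31 = 89 left.
January 1982 has 31 days: 89 − 31 = 58 left.
February 1982 has 28 days (1982 is not a leap year): 58 − 28 = 30 left.
30 days into March 1982 → March 30, 1982.

March 30, 1982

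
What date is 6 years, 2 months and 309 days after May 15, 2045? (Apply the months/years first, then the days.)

May 19, 2052

Advancing 6 years, 2 months and 309 days from May 15, 2045: first the month/year part, then the days.
+6 years → 2051; month 5 + 2 = 7 → July 2051.
Day 15 is valid in July, giving July 15, 2051.
Now add 309 days from July 15, 2051.
July has 31 days, so 31 − 15 = 16 days remain after July 15, 2051; 309 − 16 = 293 left.
August 2051 has 31 days: 293 − 31 = 262 left.
September 2051 has 30 days: 262 − 30 = 232 left.
October 2051 has 31 days: 232 − 31 = 201 left.
November 2051 has 30 days: 201 − 30 = 171 left.
December 2051 has 31 days: 171 − 31 = 140 left.
January 2052 has 31 days: 140 − 31 = 109 left.
February 2052 has 29 days (2052 is a leap year): 109 − 29 = 80 left.
March 2052 has 31 days: 80 − 31 = 49 left.
April 2052 has 30 days: 49 − 30 = 19 left.
19 days into May 2052 → May 19, 2052.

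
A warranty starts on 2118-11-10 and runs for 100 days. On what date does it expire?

Advancing 100 days from November 10, 2118.
November has 30 days, so 30 − 10 = 20 days remain after November 10, 2118; 100 − 20 = 80 left.
December 2118 has 31 days: 80 − 31 = 49 left.
January 2119 has 31 days: 49 − 31 = 18 left.
18 days into February 2119 → February 18, 2119.

February 18, 2119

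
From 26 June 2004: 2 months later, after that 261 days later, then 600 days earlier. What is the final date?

September 22, 2003

Adding 2 months from June 26, 2004:
month 6 + 2 = 8 → August 2004.
Day 26 is valid in August, giving August 26, 2004.
Adding 261 days from August 26, 2004:
August has 31 days, so 31 − 26 = 5 days remain after August 26, 2004; 261 − 5 = 256 left.
September 2004 has 30 days: 256 − 30 = 226 left.
October 2004 has 31 days: 226 − 31 = 195 left.
November 2004 has 30 days: 195 − 30 = 165 left.
December 2004 has 31 days: 165 − 31 = 134 left.
January 2005 has 31 days: 134 − 31 = 103 left.
February 2005 has 28 days (2005 is not a leap year): 103 − 28 = 75 left.
March 2005 has 31 days: 75 − 31 = 44 left.
April 2005 has 30 days: 44 − 30 = 14 left.
14 days into May 2005 → May 14, 2005.
Counting back 600 days from May 14, 2005:
Going back 14 days from May 14, 2005 reaches the end of the previous month; 600 − 14 = 586 left.
April 2005 has 30 days: 586 − 30 = 556 left.
March 2005 has 31 days: 556 − 31 = 525 left.
February 2005 has 28 days (2005 is not a leap year): 525 − 28 = 497 left.
January 2005 has 31 days: 497 − 31 = 466 left.
December 2004 has 31 days: 466 − 31 = 435 left.
November 2004 has 30 days: 435 − 30 = 405 left.
October 2004 has 31 days: 405 − 31 = 374 left.
September 2004 has 30 days: 374 − 30 = 344 left.
August 2004 has 31 days: 344 − 31 = 313 left.
July 2004 has 31 days: 313 − 31 = 282 left.
June 2004 has 30 days: 282 − 30 = 252 left.
May 2004 has 31 days: 252 − 31 = 221 left.
April 2004 has 30 days: 221 − 30 = 191 left.
March 2004 has 31 days: 191 − 31 = 160 left.
February 2004 has 29 days (2004 is a leap year): 160 − 29 = 131 left.
January 2004 has 31 days: 131 − 31 = 100 left.
December 2003 has 31 days: 100 − 31 = 69 left.
November 2003 has 30 days: 69 − 30 = 39 left.
October 2003 has 31 days: 39 − 31 = 8 left.
September 2003 has 30 days; 30 − 8 = 22 → September 22, 2003.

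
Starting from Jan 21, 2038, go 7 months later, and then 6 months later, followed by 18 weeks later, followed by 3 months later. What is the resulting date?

September 27, 2039

Counting forward 7 months from January 21, 2038:
month 1 + 7 = 8 → August 2038.
Day 21 is valid in August, giving August 21, 2038.
Counting forward 6 months from August 21, 2038:
month 8 + 6 = 14, which is month 2 of year 2039 → February 2039.
Day 21 is valid in February, giving February 21, 2039.
Counting forward 18 weeks (= 126 days) from February 21, 2039:
February has 28 days, so 28 − 21 = 7 days remain after February 21, 2039; 126 − 7 = 119 left.
March 2039 has 31 days: 119 − 31 = 88 left.
April 2039 has 30 days: 88 − 30 = 58 left.
May 2039 has 31 days: 58 − 31 = 27 left.
27 days into June 2039 → June 27, 2039.
Advancing 3 months from June 27, 2039:
month 6 + 3 = 9 → September 2039.
Day 27 is valid in September, giving September 27, 2039.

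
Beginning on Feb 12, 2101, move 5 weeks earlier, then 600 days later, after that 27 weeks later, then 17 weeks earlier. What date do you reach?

November 9, 2102

Going back 5 weeks (= 35 days) from February 12, 2101:
Going back 12 days from February 12, 2101 reaches the end of the previous month; 35 − 12 = 23 left.
January 2101 has 31 days; 31 − 23 = 8 → January 8, 2101.
Advancing 600 days from January 8, 2101:
January has 31 days, so 31 − 8 = 23 days remain after January 8, 2101; 600 − 23 = 577 left.
February 2101 has 28 days (2101 is not a leap year): 577 − 28 = 549 left.
March 2101 has 31 days: 549 − 31 = 518 left.
April 2101 has 30 days: 518 − 30 = 488 left.
May 2101 has 31 days: 488 − 31 = 457 left.
June 2101 has 30 days: 457 − 30 = 427 left.
July 2101 has 31 days: 427 − 31 = 396 left.
August 2101 has 31 days: 396 − 31 = 365 left.
September 2101 has 30 days: 365 − 30 = 335 left.
October 2101 has 31 days: 335 − 31 = 304 left.
November 2101 has 30 days: 304 − 30 = 274 left.
December 2101 has 31 days: 274 − 31 = 243 left.
January 2102 has 31 days: 243 − 31 = 212 left.
February 2102 has 28 days (2102 is not a leap year): 212 − 28 = 184 left.
March 2102 has 31 days: 184 − 31 = 153 left.
April 2102 has 30 days: 153 − 30 = 123 left.
May 2102 has 31 days: 123 − 31 = 92 left.
June 2102 has 30 days: 92 − 30 = 62 left.
July 2102 has 31 days: 62 − 31 = 31 left.
31 days into August 2102 → August 31, 2102.
Advancing 27 weeks (= 189 days) from August 31, 2102:
August has 31 days, so 31 − 31 = 0 days remain after August 31, 2102; 189 − 0 = 189 left.
September 2102 has 30 days: 189 − 30 = 159 left.
October 2102 has 31 days: 159 − 31 = 128 left.
November 2102 has 30 days: 128 − 30 = 98 left.
December 2102 has 31 days: 98 − 31 = 67 left.
January 2103 has 31 days: 67 − 31 = 36 left.
February 2103 has 28 days (2103 is not a leap year): 36 − 28 = 8 left.
8 days into March 2103 → March 8, 2103.
Counting back 17 weeks (= 119 days) from March 8, 2103:
Going back 8 days from March 8, 2103 reaches the end of the previous month; 119 − 8 = 111 left.
February 2103 has 28 days (2103 is not a leap year): 111 − 28 = 83 left.
January 2103 has 31 days: 83 − 31 = 52 left.
December 2102 has 31 days: 52 − 31 = 21 left.
November 2102 has 30 days; 30 − 21 = 9 → November 9, 2102.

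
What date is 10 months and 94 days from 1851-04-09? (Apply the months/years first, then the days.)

May 13, 1852

Counting forward 10 months and 94 days from April 9, 1851: first the month/year part, then the days.
month 4 + 10 = 14, which is month 2 of year 1852 → February 1852.
Day 9 is valid in February, giving February 9, 1852.
Now add 94 days from February 9, 1852.
February has 29 days, so 29 − 9 = 20 days remain after February 9, 1852; 94 − 20 = 74 left.
March 1852 has 31 days: 74 − 31 = 43 left.
April 1852 has 30 days: 43 − 30 = 13 left.
13 days into May 1852 → May 13, 1852.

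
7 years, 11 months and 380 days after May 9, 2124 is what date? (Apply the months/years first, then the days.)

April 24, 2133

Advancing 7 years, 11 months and 380 days from May 9, 2124: first the month/year part, then the days.
+7 years → 2131; month 5 + 11 = 16, which is month 4 of year 2132 → April 2132.
Day 9 is valid in April, giving April 9, 2132.
Now add 380 days from April 9, 2132.
April has 30 days, so 30 − 9 = 21 days remain after April 9, 2132; 380 − 21 = 359 left.
May 2132 has 31 days: 359 − 31 = 328 left.
June 2132 has 30 days: 328 − 30 = 298 left.
July 2132 has 31 days: 298 − 31 = 267 left.
August 2132 has 31 days: 267 − 31 = 236 left.
September 2132 has 30 days: 236 − 30 = 206 left.
October 2132 has 31 days: 206 − 31 = 175 left.
November 2132 has 30 days: 175 − 30 = 145 left.
December 2132 has 31 days: 145 − 31 = 114 left.
January 2133 has 31 days: 114 − 31 = 83 left.
February 2133 has 28 days (2133 is not a leap year): 83 − 28 = 55 left.
March 2133 has 31 days: 55 − 31 = 24 left.
24 days into April 2133 → April 24, 2133.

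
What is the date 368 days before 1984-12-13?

December 11, 1983

Counting back 368 days from December 13, 1984.
Going back 13 days from December 13, 1984 reaches the end of the previous month; 368 − 13 = 355 left.
November 1984 has 30 days: 355 − 30 = 325 left.
October 1984 has 31 days: 325 − 31 = 294 left.
September 1984 has 30 days: 294 − 30 = 264 left.
August 1984 has 31 days: 264 − 31 = 233 left.
July 1984 has 31 days: 233 − 31 = 202 left.
June 1984 has 30 days: 202 − 30 = 172 left.
May 1984 has 31 days: 172 − 31 = 141 left.
April 1984 has 30 days: 141 − 30 = 111 left.
March 1984 has 31 days: 111 − 31 = 80 left.
February 1984 has 29 days (1984 is a leap year): 80 − 29 = 51 left.
January 1984 has 31 days: 51 − 31 = 20 left.
December 1983 has 31 days; 31 − 20 = 11 → December 11, 1983.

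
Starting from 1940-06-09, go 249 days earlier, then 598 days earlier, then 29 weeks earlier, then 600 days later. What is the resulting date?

March 17, 1939

Going back 249 days from June 9, 1940:
Going back 9 days from June 9, 1940 reaches the end of the previous month; 249 − 9 = 240 left.
May 1940 has 31 days: 240 − 31 = 209 left.
April 1940 has 30 days: 209 − 30 = 179 left.
March 1940 has 31 days: 179 − 31 = 148 left.
February 1940 has 29 days (1940 is a leap year): 148 − 29 = 119 left.
January 1940 has 31 days: 119 − 31 = 88 left.
December 1939 has 31 days: 88 − 31 = 57 left.
November 1939 has 30 days: 57 − 30 = 27 left.
October 1939 has 31 days; 31 − 27 = 4 → October 4, 1939.
Subtracting 598 days from October 4, 1939:
Going back 4 days from October 4, 1939 reaches the end of the previous month; 598 − 4 = 594 left.
September 1939 has 30 days: 594 − 30 = 564 left.
August 1939 has 31 days: 564 − 31 = 533 left.
July 1939 has 31 days: 533 − 31 = 502 left.
June 1939 has 30 days: 502 − 30 = 472 left.
May 1939 has 31 days: 472 − 31 = 441 left.
April 1939 has 30 days: 441 − 30 = 411 left.
March 1939 has 31 days: 411 − 31 = 380 left.
February 1939 has 28 days (1939 is not a leap year): 380 − 28 = 352 left.
January 1939 has 31 days: 352 − 31 = 321 left.
December 1938 has 31 days: 321 − 31 = 290 left.
November 1938 has 30 days: 290 − 30 = 260 left.
October 1938 has 31 days: 260 − 31 = 229 left.
September 1938 has 30 days: 229 − 30 = 199 left.
August 1938 has 31 days: 199 − 31 = 168 left.
July 1938 has 31 days: 168 − 31 = 137 left.
June 1938 has 30 days: 137 − 30 = 107 left.
May 1938 has 31 days: 107 − 31 = 76 left.
April 1938 has 30 days: 76 − 30 = 46 left.
March 1938 has 31 days: 46 − 31 = 15 left.
February 1938 has 28 days; 28 − 15 = 13 → February 13, 1938.
Counting back 29 weeks (= 203 days) from February 13, 1938:
Going back 13 days from February 13, 1938 reaches the end of the previous month; 203 − 13 = 190 left.
January 1938 has 31 days: 190 − 31 = 159 left.
December 1937 has 31 days: 159 − 31 = 128 left.
November 1937 has 30 days: 128 − 30 = 98 left.
October 1937 has 31 days: 98 − 31 = 67 left.
September 1937 has 30 days: 67 − 30 = 37 left.
August 1937 has 31 days: 37 − 31 = 6 left.
July 1937 has 31 days; 31 − 6 = 25 → July 25, 1937.
Advancing 600 days from July 25, 1937:
July has 31 days, so 31 − 25 = 6 days remain after July 25, 1937; 600 − 6 = 594 left.
August 1937 has 31 days: 594 − 31 = 563 left.
September 1937 has 30 days: 563 − 30 = 533 left.
October 1937 has 31 days: 533 − 31 = 502 left.
November 1937 has 30 days: 502 − 30 = 472 left.
December 1937 has 31 days: 472 − 31 = 441 left.
January 1938 has 31 days: 441 − 31 = 410 left.
February 1938 has 28 days (1938 is not a leap year): 410 − 28 = 382 left.
March 1938 has 31 days: 382 − 31 = 351 left.
April 1938 has 30 days: 351 − 30 = 321 left.
May 1938 has 31 days: 321 − 31 = 290 left.
June 1938 has 30 days: 290 − 30 = 260 left.
July 1938 has 31 days: 260 − 31 = 229 left.
August 1938 has 31 days: 229 − 31 = 198 left.
September 1938 has 30 days: 198 − 30 = 168 left.
October 1938 has 31 days: 168 − 31 = 137 left.
November 1938 has 30 days: 137 − 30 = 107 left.
December 1938 has 31 days: 107 − 31 = 76 left.
January 1939 has 31 days: 76 − 31 = 45 left.
February 1939 has 28 days (1939 is not a leap year): 45 − 28 = 17 left.
17 days into March 1939 → March 17, 1939.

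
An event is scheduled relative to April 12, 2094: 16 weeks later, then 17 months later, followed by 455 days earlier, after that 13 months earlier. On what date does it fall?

September 4, 2093

Counting forward 16 weeks (= 112 days) from April 12, 2094:
April has 30 days, so 30 − 12 = 18 days remain after April 12, 2094; 112 − 18 = 94 left.
May 2094 has 31 days: 94 − 31 = 63 left.
June 2094 has 30 days: 63 − 30 = 33 left.
July 2094 has 31 days: 33 − 31 = 2 left.
2 days into August 2094 → August 2, 2094.
Advancing 17 months from August 2, 2094:
month 8 + 17 = 25, which is month 1 of year 2096 → January 2096.
Day 2 is valid in January, giving January 2, 2096.
Going back 455 days from January 2, 2096:
Going back 2 days from January 2, 2096 reaches the end of the previous month; 455 − 2 = 453 left.
December 2095 has 31 days: 453 − 31 = 422 left.
November 2095 has 30 days: 422 − 30 = 392 left.
October 2095 has 31 days: 392 − 31 = 361 left.
September 2095 has 30 days: 361 − 30 = 331 left.
August 2095 has 31 days: 331 − 31 = 300 left.
July 2095 has 31 days: 300 − 31 = 269 left.
June 2095 has 30 days: 269 − 30 = 239 left.
May 2095 has 31 days: 239 − 31 = 208 left.
April 2095 has 30 days: 208 − 30 = 178 left.
March 2095 has 31 days: 178 − 31 = 147 left.
February 2095 has 28 days (2095 is not a leap year): 147 − 28 = 119 left.
January 2095 has 31 days: 119 − 31 = 88 left.
December 2094 has 31 days: 88 − 31 = 57 left.
November 2094 has 30 days: 57 − 30 = 27 left.
October 2094 has 31 days; 31 − 27 = 4 → October 4, 2094.
Counting back 13 months from October 4, 2094:
month 10 − 13 = -3, which is month 9 of year 2093 → September 2093.
Day 4 is valid in September, giving September 4, 2093.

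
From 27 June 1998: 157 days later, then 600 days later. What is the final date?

July 23, 2000

Advancing 157 days from June 27, 1998:
June has 30 days, so 30 − 27 = 3 days remain after June 27, 1998; 157 − 3 = 154 left.
July 1998 has 31 days: 154 − 31 = 123 left.
August 1998 has 31 days: 123 − 31 = 92 left.
September 1998 has 30 days: 92 − 30 = 62 left.
October 1998 has 31 days: 62 − 31 = 31 left.
November 1998 has 30 days: 31 − 30 = 1 left.
1 day into December 1998 → December 1, 1998.
Adding 600 days from December 1, 1998:
December has 31 days, so 31 − 1 = 30 days remain after December 1, 1998; 600 − 30 = 570 left.
January 1999 has 31 days: 570 − 31 = 539 left.
February 1999 has 28 days (1999 is not a leap year): 539 − 28 = 511 left.
March 1999 has 31 days: 511 − 31 = 480 left.
April 1999 has 30 days: 480 − 30 = 450 left.
May 1999 has 31 days: 450 − 31 = 419 left.
June 1999 has 30 days: 419 − 30 = 389 left.
July 1999 has 31 days: 389 − 31 = 358 left.
August 1999 has 31 days: 358 − 31 = 327 left.
September 1999 has 30 days: 327 − 30 = 297 left.
October 1999 has 31 days: 297 − 31 = 266 left.
November 1999 has 30 days: 266 − 30 = 236 left.
December 1999 has 31 days: 236 − 31 = 205 left.
January 2000 has 31 days: 205 − 31 = 174 left.
February 2000 has 29 days (2000 is a leap year (divisible by 400)): 174 − 29 = 145 left.
March 2000 has 31 days: 145 − 31 = 114 left.
April 2000 has 30 days: 114 − 30 = 84 left.
May 2000 has 31 days: 84 − 31 = 53 left.
June 2000 has 30 days: 53 − 30 = 23 left.
23 days into July 2000 → July 23, 2000.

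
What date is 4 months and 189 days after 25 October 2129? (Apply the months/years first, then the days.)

September 2, 2130

Adding 4 months and 189 days from October 25, 2129: first the month/year part, then the days.
month 10 + 4 = 14, which is month 2 of year 2130 → February 2130.
Day 25 is valid in February, giving February 25, 2130.
Now add 189 days from February 25, 2130.
February has 28 days, so 28 − 25 = 3 days remain after February 25, 2130; 189 − 3 = 186 left.
March 2130 has 31 days: 186 − 31 = 155 left.
April 2130 has 30 days: 155 − 30 = 125 left.
May 2130 has 31 days: 125 − 31 = 94 left.
June 2130 has 30 days: 94 − 30 = 64 left.
July 2130 has 31 days: 64 − 31 = 33 left.
August 2130 has 31 days: 33 − 31 = 2 left.
2 days into September 2130 → September 2, 2130.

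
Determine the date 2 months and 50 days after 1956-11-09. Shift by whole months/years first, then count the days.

Adding 2 months and 50 days from November 9, 1956: first the month/year part, then the days.
month 11 + 2 = 13, which is month 1 of year 1957 → January 1957.
Day 9 is valid in January, giving January 9, 1957.
Now add 50 days from January 9, 1957.
January has 31 days, so 31 − 9 = 22 days remain after January 9, 1957; 50 − 22 = 28 left.
28 days into February 1957 → February 28, 1957.

February 28, 1957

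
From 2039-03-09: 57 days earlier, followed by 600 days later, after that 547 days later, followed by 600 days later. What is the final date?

Counting back 57 days from March 9, 2039:
Going back 9 days from March 9, 2039 reaches the end of the previous month; 57 − 9 = 48 left.
February 2039 has 28 days (2039 is not a leap year): 48 − 28 = 20 left.
January 2039 has 31 days; 31 − 20 = 11 → January 11, 2039.
Advancing 600 days from January 11, 2039:
January has 31 days, so 31 − 11 = 20 days remain after January 11, 2039; 600 − 20 = 580 left.
February 2039 has 28 days (2039 is not a leap year): 580 − 28 = 552 left.
March 2039 has 31 days: 552 − 31 = 521 left.
April 2039 has 30 days: 521 − 30 = 491 left.
May 2039 has 31 days: 491 − 31 = 460 left.
June 2039 has 30 days: 460 − 30 = 430 left.
July 2039 has 31 days: 430 − 31 = 399 left.
August 2039 has 31 days: 399 − 31 = 368 left.
September 2039 has 30 days: 368 − 30 = 338 left.
October 2039 has 31 days: 338 − 31 = 307 left.
November 2039 has 30 days: 307 − 30 = 277 left.
December 2039 has 31 days: 277 − 31 = 246 left.
January 2040 has 31 days: 246 − 31 = 215 left.
February 2040 has 29 days (2040 is a leap year): 215 − 29 = 186 left.
March 2040 has 31 days: 186 − 31 = 155 left.
April 2040 has 30 days: 155 − 30 = 125 left.
May 2040 has 31 days: 125 − 31 = 94 left.
June 2040 has 30 days: 94 − 30 = 64 left.
July 2040 has 31 days: 64 − 31 = 33 left.
August 2040 has 31 days: 33 − 31 = 2 left.
2 days into September 2040 → September 2, 2040.
Adding 547 days from September 2, 2040:
September has 30 days, so 30 − 2 = 28 days remain after September 2, 2040; 547 − 28 = 519 left.
October 2040 has 31 days: 519 − 31 = 488 left.
November 2040 has 30 days: 488 − 30 = 458 left.
December 2040 has 31 days: 458 − 31 = 427 left.
January 2041 has 31 days: 427 − 31 = 396 left.
February 2041 has 28 days (2041 is not a leap year): 396 − 28 = 368 left.
March 2041 has 31 days: 368 − 31 = 337 left.
April 2041 has 30 days: 337 − 30 = 307 left.
May 2041 has 31 days: 307 − 31 = 276 left.
June 2041 has 30 days: 276 − 30 = 246 left.
July 2041 has 31 days: 246 − 31 = 215 left.
August 2041 has 31 days: 215 − 31 = 184 left.
September 2041 has 30 days: 184 − 30 = 154 left.
October 2041 has 31 days: 154 − 31 = 123 left.
November 2041 has 30 days: 123 − 30 = 93 left.
December 2041 has 31 days: 93 − 31 = 62 left.
January 2042 has 31 days: 62 − 31 = 31 left.
February 2042 has 28 days (2042 is not a leap year): 31 − 28 = 3 left.
3 days into March 2042 → March 3, 2042.
Counting forward 600 days from March 3, 2042:
March has 31 days, so 31 − 3 = 28 days remain after March 3, 2042; 600 − 28 = 572 left.
April 2042 has 30 days: 572 − 30 = 542 left.
May 2042 has 31 days: 542 − 31 = 511 left.
June 2042 has 30 days: 511 − 30 = 481 left.
July 2042 has 31 days: 481 − 31 = 450 left.
August 2042 has 31 days: 450 − 31 = 419 left.
September 2042 has 30 days: 419 − 30 = 389 left.
October 2042 has 31 days: 389 − 31 = 358 left.
November 2042 has 30 days: 358 − 30 = 328 left.
December 2042 has 31 days: 328 − 31 = 297 left.
January 2043 has 31 days: 297 − 31 = 266 left.
February 2043 has 28 days (2043 is not a leap year): 266 − 28 = 238 left.
March 2043 has 31 days: 238 − 31 = 207 left.
April 2043 has 30 days: 207 − 30 = 177 left.
May 2043 has 31 days: 177 − 31 = 146 left.
June 2043 has 30 days: 146 − 30 = 116 left.
July 2043 has 31 days: 116 − 31 = 85 left.
August 2043 has 31 days: 85 − 31 = 54 left.
September 2043 has 30 days: 54 − 30 = 24 left.
24 days into October 2043 → October 24, 2043.

October 24, 2043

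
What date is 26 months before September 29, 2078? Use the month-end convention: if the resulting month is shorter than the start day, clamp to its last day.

Subtracting 26 months from September 29, 2078.
month 9 − 26 = -17, which is month 7 of year 2076 → July 2076.
Day 29 is valid in July, giving July 29, 2076.

July 29, 2076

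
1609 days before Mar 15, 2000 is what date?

October 19, 1995

Counting back 1609 days from March 15, 2000.
Going back 15 days from March 15, 2000 reaches the end of the previous month; 1609 − 15 = 1594 left.
February 2000 has 29 days (2000 is a leap year (divisible by 400)): 1594 − 29 = 1565 left.
January 2000 has 31 days: 1565 − 31 = 1534 left.
December 1999 has 31 days: 1534 − 31 = 1503 left.
November 1999 has 30 days: 1503 − 30 = 1473 left.
October 1999 has 31 days: 1473 − 31 = 1442 left.
September 1999 has 30 days: 1442 − 30 = 1412 left.
August 1999 has 31 days: 1412 − 31 = 1381 left.
July 1999 has 31 days: 1381 − 31 = 1350 left.
June 1999 has 30 days: 1350 − 30 = 1320 left.
May 1999 has 31 days: 1320 − 31 = 1289 left.
April 1999 has 30 days: 1289 − 30 = 1259 left.
March 1999 has 31 days: 1259 − 31 = 1228 left.
February 1999 has 28 days (1999 is not a leap year): 1228 − 28 = 1200 left.
January 1999 has 31 days: 1200 − 31 = 1169 left.
December 1998 has 31 days: 1169 − 31 = 1138 left.
November 1998 has 30 days: 1138 − 30 = 1108 left.
October 1998 has 31 days: 1108 − 31 = 1077 left.
September 1998 has 30 days: 1077 − 30 = 1047 left.
August 1998 has 31 days: 1047 − 31 = 1016 left.
July 1998 has 31 days: 1016 − 31 = 985 left.
June 1998 has 30 days: 985 − 30 = 955 left.
May 1998 has 31 days: 955 − 31 = 924 left.
April 1998 has 30 days: 924 − 30 = 894 left.
March 1998 has 31 days: 894 − 31 = 863 left.
February 1998 has 28 days (1998 is not a leap year): 863 − 28 = 835 left.
January 1998 has 31 days: 835 − 31 = 804 left.
December 1997 has 31 days: 804 − 31 = 773 left.
November 1997 has 30 days: 773 − 30 = 743 left.
October 1997 has 31 days: 743 − 31 = 712 left.
September 1997 has 30 days: 712 − 30 = 682 left.
August 1997 has 31 days: 682 − 31 = 651 left.
July 1997 has 31 days: 651 − 31 = 620 left.
June 1997 has 30 days: 620 − 30 = 590 left.
May 1997 has 31 days: 590 − 31 = 559 left.
April 1997 has 30 days: 559 − 30 = 529 left.
March 1997 has 31 days: 529 − 31 = 498 left.
February 1997 has 28 days (1997 is not a leap year): 498 − 28 = 470 left.
January 1997 has 31 days: 470 − 31 = 439 left.
December 1996 has 31 days: 439 − 31 = 408 left.
November 1996 has 30 days: 408 − 30 = 378 left.
October 1996 has 31 days: 378 − 31 = 347 left.
September 1996 has 30 days: 347 − 30 = 317 left.
August 1996 has 31 days: 317 − 31 = 286 left.
July 1996 has 31 days: 286 − 31 = 255 left.
June 1996 has 30 days: 255 − 30 = 225 left.
May 1996 has 31 days: 225 − 31 = 194 left.
April 1996 has 30 days: 194 − 30 = 164 left.
March 1996 has 31 days: 164 − 31 = 133 left.
February 1996 has 29 days (1996 is a leap year): 133 − 29 = 104 left.
January 1996 has 31 days: 104 − 31 = 73 left.
December 1995 has 31 days: 73 − 31 = 42 left.
November 1995 has 30 days: 42 − 30 = 12 left.
October 1995 has 31 days; 31 − 12 = 19 → October 19, 1995.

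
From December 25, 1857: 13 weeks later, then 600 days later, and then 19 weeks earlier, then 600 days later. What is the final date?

Adding 13 weeks (= 91 days) from December 25, 1857:
December has 31 days, so 31 − 25 = 6 days remain after December 25, 1857; 91 − 6 = 85 left.
January 1858 has 31 days: 85 − 31 = 54 left.
February 1858 has 28 days (1858 is not a leap year): 54 − 28 = 26 left.
26 days into March 1858 → March 26, 1858.
Counting forward 600 days from March 26, 1858:
March has 31 days, so 31 − 26 = 5 days remain after March 26, 1858; 600 − 5 = 595 left.
April 1858 has 30 days: 595 − 30 = 565 left.
May 1858 has 31 days: 565 − 31 = 534 left.
June 1858 has 30 days: 534 − 30 = 504 left.
July 1858 has 31 days: 504 − 31 = 473 left.
August 1858 has 31 days: 473 − 31 = 442 left.
September 1858 has 30 days: 442 − 30 = 412 left.
October 1858 has 31 days: 412 − 31 = 381 left.
November 1858 has 30 days: 381 − 30 = 351 left.
December 1858 has 31 days: 351 − 31 = 320 left.
January 1859 has 31 days: 320 − 31 = 289 left.
February 1859 has 28 days (1859 is not a leap year): 289 − 28 = 261 left.
March 1859 has 31 days: 261 − 31 = 230 left.
April 1859 has 30 days: 230 − 30 = 200 left.
May 1859 has 31 days: 200 − 31 = 169 left.
June 1859 has 30 days: 169 − 30 = 139 left.
July 1859 has 31 days: 139 − 31 = 108 left.
August 1859 has 31 days: 108 − 31 = 77 left.
September 1859 has 30 days: 77 − 30 = 47 left.
October 1859 has 31 days: 47 − 31 = 16 left.
16 days into November 1859 → November 16, 1859.
Going back 19 weeks (= 133 days) from November 16, 1859:
Going back 16 days from November 16, 1859 reaches the end of the previous month; 133 − 16 = 117 left.
October 1859 has 31 days: 117 − 31 = 86 left.
September 1859 has 30 days: 86 − 30 = 56 left.
August 1859 has 31 days: 56 − 31 = 25 left.
July 1859 has 31 days; 31 − 25 = 6 → July 6, 1859.
Counting forward 600 days from July 6, 1859:
July has 31 days, so 31 − 6 = 25 days remain after July 6, 1859; 600 − 25 = 575 left.
August 1859 has 31 days: 575 − 31 = 544 left.
September 1859 has 30 days: 544 − 30 = 514 left.
October 1859 has 31 days: 514 − 31 = 483 left.
November 1859 has 30 days: 483 − 30 = 453 left.
December 1859 has 31 days: 453 − 31 = 422 left.
January 1860 has 31 days: 422 − 31 = 391 left.
February 1860 has 29 days (1860 is a leap year): 391 − 29 = 362 left.
March 1860 has 31 days: 362 − 31 = 331 left.
April 1860 has 30 days: 331 − 30 = 301 left.
May 1860 has 31 days: 301 − 31 = 270 left.
June 1860 has 30 days: 270 − 30 = 240 left.
July 1860 has 31 days: 240 − 31 = 209 left.
August 1860 has 31 days: 209 − 31 = 178 left.
September 1860 has 30 days: 178 − 30 = 148 left.
October 1860 has 31 days: 148 − 31 = 117 left.
November 1860 has 30 days: 117 − 30 = 87 left.
December 1860 has 31 days: 87 − 31 = 56 left.
January 1861 has 31 days: 56 − 31 = 25 left.
25 days into February 1861 → February 25, 1861.

February 25, 1861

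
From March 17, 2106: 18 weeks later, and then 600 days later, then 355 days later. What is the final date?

March 2, 2109

Advancing 18 weeks (= 126 days) from March 17, 2106:
March has 31 days, so 31 − 17 = 14 days remain after March 17, 2106; 126 − 14 = 112 left.
April 2106 has 30 days: 112 − 30 = 82 left.
May 2106 has 31 days: 82 − 31 = 51 left.
June 2106 has 30 days: 51 − 30 = 21 left.
21 days into July 2106 → July 21, 2106.
Advancing 600 days from July 21, 2106:
July has 31 days, so 31 − 21 = 10 days remain after July 21, 2106; 600 − 10 = 590 left.
August 2106 has 31 days: 590 − 31 = 559 left.
September 2106 has 30 days: 559 − 30 = 529 left.
October 2106 has 31 days: 529 − 31 = 498 left.
November 2106 has 30 days: 498 − 30 = 468 left.
December 2106 has 31 days: 468 − 31 = 437 left.
January 2107 has 31 days: 437 − 31 = 406 left.
February 2107 has 28 days (2107 is not a leap year): 406 − 28 = 378 left.
March 2107 has 31 days: 378 − 31 = 347 left.
April 2107 has 30 days: 347 − 30 = 317 left.
May 2107 has 31 days: 317 − 31 = 286 left.
June 2107 has 30 days: 286 − 30 = 256 left.
July 2107 has 31 days: 256 − 31 = 225 left.
August 2107 has 31 days: 225 − 31 = 194 left.
September 2107 has 30 days: 194 − 30 = 164 left.
October 2107 has 31 days: 164 − 31 = 133 left.
November 2107 has 30 days: 133 − 30 = 103 left.
December 2107 has 31 days: 103 − 31 = 72 left.
January 2108 has 31 days: 72 − 31 = 41 left.
February 2108 has 29 days (2108 is a leap year): 41 − 29 = 12 left.
12 days into March 2108 → March 12, 2108.
Adding 355 days from March 12, 2108:
March has 31 days, so 31 − 12 = 19 days remain after March 12, 2108; 355 − 19 = 336 left.
April 2108 has 30 days: 336 − 30 = 306 left.
May 2108 has 31 days: 306 − 31 = 275 left.
June 2108 has 30 days: 275 − 30 = 245 left.
July 2108 has 31 days: 245 − 31 = 214 left.
August 2108 has 31 days: 214 − 31 = 183 left.
September 2108 has 30 days: 183 − 30 = 153 left.
October 2108 has 31 days: 153 − 31 = 122 left.
November 2108 has 30 days: 122 − 30 = 92 left.
December 2108 has 31 days: 92 − 31 = 61 left.
January 2109 has 31 days: 61 − 31 = 30 left.
February 2109 has 28 days (2109 is not a leap year): 30 − 28 = 2 left.
2 days into March 2109 → March 2, 2109.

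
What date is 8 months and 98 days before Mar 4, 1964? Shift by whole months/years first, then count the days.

Subtracting 8 months and 98 days from March 4, 1964: first the month/year part, then the days.
month 3 − 8 = -5, which is month 7 of year 1963 → July 1963.
Day 4 is valid in July, giving July 4, 1963.
Now subtract 98 days from July 4, 1963.
Going back 4 days from July 4, 1963 reaches the end of the previous month; 98 − 4 = 94 left.
June 1963 has 30 days: 94 − 30 = 64 left.
May 1963 has 31 days: 64 − 31 = 33 left.
April 1963 has 30 days: 33 − 30 = 3 left.
March 1963 has 31 days; 31 − 3 = 28 → March 28, 1963.

March 28, 1963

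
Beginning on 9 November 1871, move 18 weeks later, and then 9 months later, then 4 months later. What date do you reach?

April 14, 1873

Advancing 18 weeks (= 126 days) from November 9, 1871:
November has 30 days, so 30 − 9 = 21 days remain after November 9, 1871; 126 − 21 = 105 left.
December 1871 has 31 days: 105 − 31 = 74 left.
January 1872 has 31 days: 74 − 31 = 43 left.
February 1872 has 29 days (1872 is a leap year): 43 − 29 = 14 left.
14 days into March 1872 → March 14, 1872.
Counting forward 9 months from March 14, 1872:
month 3 + 9 = 12 → December 1872.
Day 14 is valid in December, giving December 14, 1872.
Advancing 4 months from December 14, 1872:
month 12 + 4 = 16, which is month 4 of year 1873 → April 1873.
Day 14 is valid in April, giving April 14, 1873.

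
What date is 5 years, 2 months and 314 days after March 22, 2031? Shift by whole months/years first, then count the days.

April 1, 2037

Adding 5 years, 2 months and 314 days from March 22, 2031: first the month/year part, then the days.
+5 years → 2036; month 3 + 2 = 5 → May 2036.
Day 22 is valid in May, giving May 22, 2036.
Now add 314 days from May 22, 2036.
May has 31 days, so 31 − 22 = 9 days remain after May 22, 2036; 314 − 9 = 305 left.
June 2036 has 30 days: 305 − 30 = 275 left.
July 2036 has 31 days: 275 − 31 = 244 left.
August 2036 has 31 days: 244 − 31 = 213 left.
September 2036 has 30 days: 213 − 30 = 183 left.
October 2036 has 31 days: 183 − 31 = 152 left.
November 2036 has 30 days: 152 − 30 = 122 left.
December 2036 has 31 days: 122 − 31 = 91 left.
January 2037 has 31 days: 91 − 31 = 60 left.
February 2037 has 28 days (2037 is not a leap year): 60 − 28 = 32 left.
March 2037 has 31 days: 32 − 31 = 1 left.
1 day into April 2037 → April 1, 2037.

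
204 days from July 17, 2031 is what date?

February 6, 2032

Counting forward 204 days from July 17, 2031.
July has 31 days, so 31 − 17 = 14 days remain after July 17, 2031; 204 − 14 = 190 left.
August 2031 has 31 days: 190 − 31 = 159 left.
September 2031 has 30 days: 159 − 30 = 129 left.
October 2031 has 31 days: 129 − 31 = 98 left.
November 2031 has 30 days: 98 − 30 = 68 left.
December 2031 has 31 days: 68 − 31 = 37 left.
January 2032 has 31 days: 37 − 31 = 6 left.
6 days into February 2032 → February 6, 2032.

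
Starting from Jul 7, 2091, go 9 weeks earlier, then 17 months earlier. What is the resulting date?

Subtracting 9 weeks (= 63 days) from July 7, 2091:
Going back 7 days from July 7, 2091 reaches the end of the previous month; 63 − 7 = 56 left.
June 2091 has 30 days: 56 − 30 = 26 left.
May 2091 has 31 days; 31 − 26 = 5 → May 5, 2091.
Subtracting 17 months from May 5, 2091:
month 5 − 17 = -12, which is month 12 of year 2089 → December 2089.
Day 5 is valid in December, giving December 5, 2089.

December 5, 2089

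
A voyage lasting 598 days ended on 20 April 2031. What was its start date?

Subtracting 598 days from April 20, 2031.
Going back 20 days from April 20, 2031 reaches the end of the previous month; 598 − 20 = 578 left.
March 2031 has 31 days: 578 − 31 = 547 left.
February 2031 has 28 days (2031 is not a leap year): 547 − 28 = 519 left.
January 2031 has 31 days: 519 − 31 = 488 left.
December 2030 has 31 days: 488 − 31 = 457 left.
November 2030 has 30 days: 457 − 30 = 427 left.
October 2030 has 31 days: 427 − 31 = 396 left.
September 2030 has 30 days: 396 − 30 = 366 left.
August 2030 has 31 days: 366 − 31 = 335 left.
July 2030 has 31 days: 335 − 31 = 304 left.
June 2030 has 30 days: 304 − 30 = 274 left.
May 2030 has 31 days: 274 − 31 = 243 left.
April 2030 has 30 days: 243 − 30 = 213 left.
March 2030 has 31 days: 213 − 31 = 182 left.
February 2030 has 28 days (2030 is not a leap year): 182 − 28 = 154 left.
January 2030 has 31 days: 154 − 31 = 123 left.
December 2029 has 31 days: 123 − 31 = 92 left.
November 2029 has 30 days: 92 − 30 = 62 left.
October 2029 has 31 days: 62 − 31 = 31 left.
September 2029 has 30 days: 31 − 30 = 1 left.
August 2029 has 31 days; 31 − 1 = 30 → August 30, 2029.

August 30, 2029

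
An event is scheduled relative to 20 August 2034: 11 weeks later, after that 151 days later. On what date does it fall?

April 5, 2035

Adding 11 weeks (= 77 days) from August 20, 2034:
August has 31 days, so 31 − 20 = 11 days remain after August 20, 2034; 77 − 11 = 66 left.
September 2034 has 30 days: 66 − 30 = 36 left.
October 2034 has 31 days: 36 − 31 = 5 left.
5 days into November 2034 → November 5, 2034.
Advancing 151 days from November 5, 2034:
November has 30 days, so 30 − 5 = 25 days remain after November 5, 2034; 151 − 25 = 126 left.
December 2034 has 31 days: 126 − 31 = 95 left.
January 2035 has 31 days: 95 − 31 = 64 left.
February 2035 has 28 days (2035 is not a leap year): 64 − 28 = 36 left.
March 2035 has 31 days: 36 − 31 = 5 left.
5 days into April 2035 → April 5, 2035.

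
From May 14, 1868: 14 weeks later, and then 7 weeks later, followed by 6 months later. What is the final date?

Counting forward 14 weeks (= 98 days) from May 14, 1868:
May has 31 days, so 31 − 14 = 17 days remain after May 14, 1868; 98 − 17 = 81 left.
June 1868 has 30 days: 81 − 30 = 51 left.
July 1868 has 31 days: 51 − 31 = 20 left.
20 days into August 1868 → August 20, 1868.
Counting forward 7 weeks (= 49 days) from August 20, 1868:
August has 31 days, so 31 − 20 = 11 days remain after August 20, 1868; 49 − 11 = 38 left.
September 1868 has 30 days: 38 − 30 = 8 left.
8 days into October 1868 → October 8, 1868.
Advancing 6 months from October 8, 1868:
month 10 + 6 = 16, which is month 4 of year 1869 → April 1869.
Day 8 is valid in April, giving April 8, 1869.

April 8, 1869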